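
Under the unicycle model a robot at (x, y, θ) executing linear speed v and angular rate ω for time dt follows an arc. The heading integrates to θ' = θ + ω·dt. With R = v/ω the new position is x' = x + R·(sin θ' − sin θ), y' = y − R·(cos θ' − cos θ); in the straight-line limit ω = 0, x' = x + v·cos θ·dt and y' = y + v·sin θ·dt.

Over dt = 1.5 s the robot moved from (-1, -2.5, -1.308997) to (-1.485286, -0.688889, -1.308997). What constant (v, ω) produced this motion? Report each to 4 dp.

Δθ = -1.308997 − -1.308997 = 0.000000
ω = Δθ/dt = 0.000000/1.5 = 0.0000
ω = 0 → v = (Δx·cos θ + Δy·sin θ)/dt = -1.2500

v = -1.2500, ω = 0.0000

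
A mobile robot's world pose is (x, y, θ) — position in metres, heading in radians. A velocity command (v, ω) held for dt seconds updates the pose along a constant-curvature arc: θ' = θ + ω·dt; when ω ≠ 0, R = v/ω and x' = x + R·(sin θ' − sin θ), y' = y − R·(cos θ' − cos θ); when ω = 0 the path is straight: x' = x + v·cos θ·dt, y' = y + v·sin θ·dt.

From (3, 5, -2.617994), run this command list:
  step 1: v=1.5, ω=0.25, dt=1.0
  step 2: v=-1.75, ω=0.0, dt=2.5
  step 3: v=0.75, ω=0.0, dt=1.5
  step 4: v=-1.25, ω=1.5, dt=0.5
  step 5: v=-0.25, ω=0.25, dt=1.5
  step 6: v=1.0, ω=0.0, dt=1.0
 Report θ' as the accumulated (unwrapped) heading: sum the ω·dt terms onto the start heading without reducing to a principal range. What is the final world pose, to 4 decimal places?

(4.6527, 6.3463, -1.2430)

step 1: θ'=-2.3680 (R=6.0000) → pose (1.8077, 4.0963, -2.3680)
step 2: θ'=-2.3680 (straight) → pose (4.9376, 7.1531, -2.3680)
step 3: θ'=-2.3680 (straight) → pose (4.1328, 6.3671, -2.3680)
step 4: θ'=-1.6180 (R=-0.8333) → pose (4.3829, 6.9239, -1.6180)
step 5: θ'=-1.2430 (R=-1.0000) → pose (4.3308, 7.2931, -1.2430)
step 6: θ'=-1.2430 (straight) → pose (4.6527, 6.3463, -1.2430)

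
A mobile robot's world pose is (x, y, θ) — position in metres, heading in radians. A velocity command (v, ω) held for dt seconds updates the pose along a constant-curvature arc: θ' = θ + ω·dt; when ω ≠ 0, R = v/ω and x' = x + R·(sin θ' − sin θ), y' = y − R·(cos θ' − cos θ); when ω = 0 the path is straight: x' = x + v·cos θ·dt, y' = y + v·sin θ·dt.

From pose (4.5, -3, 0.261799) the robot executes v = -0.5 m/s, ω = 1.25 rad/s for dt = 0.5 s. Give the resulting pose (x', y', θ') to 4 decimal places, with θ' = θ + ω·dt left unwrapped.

θ' = 0.2618 + 1.25·0.5 = 0.8868
R = v/ω = -0.5/1.25 = -0.4000
x' = 4.5 + -0.4000·(sin 0.8868 − sin 0.2618) = 4.2935
y' = -3 − -0.4000·(cos 0.8868 − cos 0.2618) = -3.1336

(4.2935, -3.1336, 0.8868)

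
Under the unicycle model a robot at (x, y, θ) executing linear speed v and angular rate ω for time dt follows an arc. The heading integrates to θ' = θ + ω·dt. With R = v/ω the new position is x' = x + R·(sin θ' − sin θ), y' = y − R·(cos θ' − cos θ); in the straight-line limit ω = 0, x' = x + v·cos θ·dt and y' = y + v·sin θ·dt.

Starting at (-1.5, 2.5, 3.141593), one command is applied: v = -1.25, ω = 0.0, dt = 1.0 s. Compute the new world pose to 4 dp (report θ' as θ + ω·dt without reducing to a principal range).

(-0.2500, 2.5000, 3.1416)

θ' = 3.1416 + 0.0·1.0 = 3.1416
ω = 0 → straight: x' = -1.5 + -1.25·cos(3.1416)·1.0 = -0.2500
y' = 2.5 + -1.25·sin(3.1416)·1.0 = 2.5000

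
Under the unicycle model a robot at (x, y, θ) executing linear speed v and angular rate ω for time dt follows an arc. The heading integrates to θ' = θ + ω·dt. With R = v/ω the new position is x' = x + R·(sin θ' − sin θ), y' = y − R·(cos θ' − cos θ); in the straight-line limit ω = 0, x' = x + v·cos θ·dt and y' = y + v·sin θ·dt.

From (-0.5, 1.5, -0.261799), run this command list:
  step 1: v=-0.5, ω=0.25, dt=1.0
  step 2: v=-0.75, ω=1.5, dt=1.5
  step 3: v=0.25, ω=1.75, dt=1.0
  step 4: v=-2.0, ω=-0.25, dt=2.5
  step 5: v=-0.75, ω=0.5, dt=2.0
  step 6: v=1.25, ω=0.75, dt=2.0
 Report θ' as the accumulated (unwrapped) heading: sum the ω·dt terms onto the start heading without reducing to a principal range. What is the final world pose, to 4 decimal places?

step 1: θ'=-0.0118 (R=-2.0000) → pose (-0.9940, 1.5680, -0.0118)
step 2: θ'=2.2382 (R=-0.5000) → pose (-1.3927, 0.7586, 2.2382)
step 3: θ'=3.9882 (R=0.1429) → pose (-1.6119, 0.7648, 3.9882)
step 4: θ'=3.3632 (R=8.0000) → pose (2.6220, 3.2689, 3.3632)
step 5: θ'=4.3632 (R=-1.5000) → pose (3.7018, 4.2191, 4.3632)
step 6: θ'=5.8632 (R=1.6667) → pose (4.5883, 2.1270, 5.8632)

(4.5883, 2.1270, 5.8632)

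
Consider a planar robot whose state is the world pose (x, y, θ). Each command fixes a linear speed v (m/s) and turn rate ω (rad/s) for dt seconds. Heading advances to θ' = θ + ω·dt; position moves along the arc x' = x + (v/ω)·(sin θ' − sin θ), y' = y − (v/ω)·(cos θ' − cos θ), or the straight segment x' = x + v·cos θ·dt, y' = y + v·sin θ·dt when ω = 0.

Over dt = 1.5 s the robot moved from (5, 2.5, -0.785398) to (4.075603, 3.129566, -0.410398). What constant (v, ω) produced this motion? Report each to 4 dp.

Δθ = -0.410398 − -0.785398 = 0.375000
ω = Δθ/dt = 0.375000/1.5 = 0.2500
R = Δx/(sin θ' − sin θ) = -3.0000
v = R·ω = -3.0000·0.2500 = -0.7500

v = -0.7500, ω = 0.2500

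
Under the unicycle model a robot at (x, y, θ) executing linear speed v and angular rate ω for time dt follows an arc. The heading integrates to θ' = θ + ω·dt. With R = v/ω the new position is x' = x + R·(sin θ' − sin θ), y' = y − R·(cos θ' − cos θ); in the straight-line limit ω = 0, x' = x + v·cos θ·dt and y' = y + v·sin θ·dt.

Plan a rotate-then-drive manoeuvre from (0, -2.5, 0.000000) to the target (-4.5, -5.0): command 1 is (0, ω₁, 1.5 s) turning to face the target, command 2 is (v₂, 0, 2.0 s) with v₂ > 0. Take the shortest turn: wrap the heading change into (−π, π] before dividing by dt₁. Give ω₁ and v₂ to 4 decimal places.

ω₁ = -1.7563, v₂ = 2.5739

heading to target = atan2(-5−-2.5, -4.5−0) = -2.6345
Δθ = wrap(-2.6345 − 0.0000) = -2.6345; ω₁ = Δθ/dt₁ = -1.7563
distance = √((-4.5−0)² + (-5−-2.5)²) = 5.1478; v₂ = distance/dt₂ = 2.5739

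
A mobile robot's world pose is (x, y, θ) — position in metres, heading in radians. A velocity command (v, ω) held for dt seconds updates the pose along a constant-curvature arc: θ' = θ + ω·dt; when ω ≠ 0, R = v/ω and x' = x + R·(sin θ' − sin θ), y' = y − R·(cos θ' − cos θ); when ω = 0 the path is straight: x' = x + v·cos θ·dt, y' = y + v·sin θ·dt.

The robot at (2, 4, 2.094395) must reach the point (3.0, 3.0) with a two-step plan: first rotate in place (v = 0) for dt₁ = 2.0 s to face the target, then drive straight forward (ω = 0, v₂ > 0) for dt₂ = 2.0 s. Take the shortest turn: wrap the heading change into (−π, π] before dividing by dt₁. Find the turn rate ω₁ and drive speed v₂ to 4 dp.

ω₁ = -1.4399, v₂ = 0.7071

heading to target = atan2(3−4, 3−2) = -0.7854
Δθ = wrap(-0.7854 − 2.0944) = -2.8798; ω₁ = Δθ/dt₁ = -1.4399
distance = √((3−2)² + (3−4)²) = 1.4142; v₂ = distance/dt₂ = 0.7071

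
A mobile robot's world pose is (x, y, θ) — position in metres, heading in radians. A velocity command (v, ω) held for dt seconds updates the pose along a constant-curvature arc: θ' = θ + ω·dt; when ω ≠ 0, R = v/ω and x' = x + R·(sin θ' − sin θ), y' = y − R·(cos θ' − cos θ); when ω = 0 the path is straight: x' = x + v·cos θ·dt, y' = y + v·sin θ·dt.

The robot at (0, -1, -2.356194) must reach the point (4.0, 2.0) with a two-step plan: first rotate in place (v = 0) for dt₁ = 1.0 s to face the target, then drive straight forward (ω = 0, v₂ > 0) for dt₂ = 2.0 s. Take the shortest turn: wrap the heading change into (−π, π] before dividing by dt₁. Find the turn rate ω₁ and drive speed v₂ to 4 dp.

heading to target = atan2(2−-1, 4−0) = 0.6435
Δθ = wrap(0.6435 − -2.3562) = 2.9997; ω₁ = Δθ/dt₁ = 2.9997
distance = √((4−0)² + (2−-1)²) = 5.0000; v₂ = distance/dt₂ = 2.5000

ω₁ = 2.9997, v₂ = 2.5000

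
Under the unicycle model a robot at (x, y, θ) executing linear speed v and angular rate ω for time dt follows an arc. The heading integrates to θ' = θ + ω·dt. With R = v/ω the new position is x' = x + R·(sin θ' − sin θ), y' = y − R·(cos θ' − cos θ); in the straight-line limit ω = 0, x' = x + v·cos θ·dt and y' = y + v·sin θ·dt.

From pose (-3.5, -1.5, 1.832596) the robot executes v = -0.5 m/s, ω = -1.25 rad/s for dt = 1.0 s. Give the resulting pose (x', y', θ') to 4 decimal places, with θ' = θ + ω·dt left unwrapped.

(-3.6663, -1.9375, 0.5826)

θ' = 1.8326 + -1.25·1.0 = 0.5826
R = v/ω = -0.5/-1.25 = 0.4000
x' = -3.5 + 0.4000·(sin 0.5826 − sin 1.8326) = -3.6663
y' = -1.5 − 0.4000·(cos 0.5826 − cos 1.8326) = -1.9375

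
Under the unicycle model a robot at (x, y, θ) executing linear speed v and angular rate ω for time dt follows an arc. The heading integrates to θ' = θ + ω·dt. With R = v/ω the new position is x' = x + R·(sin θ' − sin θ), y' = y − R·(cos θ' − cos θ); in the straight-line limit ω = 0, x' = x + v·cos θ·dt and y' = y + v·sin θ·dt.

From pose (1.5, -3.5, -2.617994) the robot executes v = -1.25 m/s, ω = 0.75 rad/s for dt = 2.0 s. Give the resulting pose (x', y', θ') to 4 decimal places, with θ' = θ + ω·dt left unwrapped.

θ' = -2.6180 + 0.75·2.0 = -1.1180
R = v/ω = -1.25/0.75 = -1.6667
x' = 1.5 + -1.6667·(sin -1.1180 − sin -2.6180) = 2.1654
y' = -3.5 − -1.6667·(cos -1.1180 − cos -2.6180) = -1.3275

(2.1654, -1.3275, -1.1180)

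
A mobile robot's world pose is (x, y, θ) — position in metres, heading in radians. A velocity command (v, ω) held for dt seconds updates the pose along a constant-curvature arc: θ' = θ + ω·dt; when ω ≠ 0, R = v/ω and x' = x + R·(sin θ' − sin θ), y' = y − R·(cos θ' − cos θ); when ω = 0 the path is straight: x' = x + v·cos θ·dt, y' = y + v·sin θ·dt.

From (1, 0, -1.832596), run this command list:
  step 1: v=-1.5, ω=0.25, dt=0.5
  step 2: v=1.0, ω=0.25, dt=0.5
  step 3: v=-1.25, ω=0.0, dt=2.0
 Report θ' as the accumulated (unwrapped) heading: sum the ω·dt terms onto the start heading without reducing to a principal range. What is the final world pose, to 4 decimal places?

step 1: θ'=-1.7076 (R=-6.0000) → pose (1.1484, 0.7347, -1.7076)
step 2: θ'=-1.5826 (R=4.0000) → pose (1.1113, 0.2364, -1.5826)
step 3: θ'=-1.5826 (straight) → pose (1.1408, 2.7362, -1.5826)

(1.1408, 2.7362, -1.5826)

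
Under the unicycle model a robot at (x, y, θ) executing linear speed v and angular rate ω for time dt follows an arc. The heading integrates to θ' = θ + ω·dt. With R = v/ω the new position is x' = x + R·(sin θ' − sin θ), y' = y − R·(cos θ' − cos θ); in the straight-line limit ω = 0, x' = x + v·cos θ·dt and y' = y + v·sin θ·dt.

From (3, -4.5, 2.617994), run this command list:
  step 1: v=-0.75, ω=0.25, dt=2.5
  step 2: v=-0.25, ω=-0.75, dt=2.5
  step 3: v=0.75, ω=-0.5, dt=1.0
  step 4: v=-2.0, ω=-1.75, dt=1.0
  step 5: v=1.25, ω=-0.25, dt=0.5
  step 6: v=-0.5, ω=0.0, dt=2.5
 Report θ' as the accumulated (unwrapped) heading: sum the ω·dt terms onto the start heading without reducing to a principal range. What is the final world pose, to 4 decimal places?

step 1: θ'=3.2430 (R=-3.0000) → pose (4.8037, -4.8865, 3.2430)
step 2: θ'=1.3680 (R=0.3333) → pose (5.1639, -5.2853, 1.3680)
step 3: θ'=0.8680 (R=-1.5000) → pose (5.4886, -4.6179, 0.8680)
step 4: θ'=-0.8820 (R=1.1429) → pose (3.7343, -4.6056, -0.8820)
step 5: θ'=-1.0070 (R=-5.0000) → pose (4.1004, -5.1116, -1.0070)
step 6: θ'=-1.0070 (straight) → pose (3.4324, -4.0551, -1.0070)

(3.4324, -4.0551, -1.0070)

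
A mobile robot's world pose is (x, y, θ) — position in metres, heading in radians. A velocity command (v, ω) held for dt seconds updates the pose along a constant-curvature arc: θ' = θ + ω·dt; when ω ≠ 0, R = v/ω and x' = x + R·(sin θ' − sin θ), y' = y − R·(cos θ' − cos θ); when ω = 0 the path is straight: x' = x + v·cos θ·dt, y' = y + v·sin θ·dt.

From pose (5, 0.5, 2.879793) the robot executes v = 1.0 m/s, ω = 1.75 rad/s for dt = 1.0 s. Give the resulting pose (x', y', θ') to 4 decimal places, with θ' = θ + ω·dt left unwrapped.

(4.2826, -0.0048, 4.6298)

θ' = 2.8798 + 1.75·1.0 = 4.6298
R = v/ω = 1.0/1.75 = 0.5714
x' = 5 + 0.5714·(sin 4.6298 − sin 2.8798) = 4.2826
y' = 0.5 − 0.5714·(cos 4.6298 − cos 2.8798) = -0.0048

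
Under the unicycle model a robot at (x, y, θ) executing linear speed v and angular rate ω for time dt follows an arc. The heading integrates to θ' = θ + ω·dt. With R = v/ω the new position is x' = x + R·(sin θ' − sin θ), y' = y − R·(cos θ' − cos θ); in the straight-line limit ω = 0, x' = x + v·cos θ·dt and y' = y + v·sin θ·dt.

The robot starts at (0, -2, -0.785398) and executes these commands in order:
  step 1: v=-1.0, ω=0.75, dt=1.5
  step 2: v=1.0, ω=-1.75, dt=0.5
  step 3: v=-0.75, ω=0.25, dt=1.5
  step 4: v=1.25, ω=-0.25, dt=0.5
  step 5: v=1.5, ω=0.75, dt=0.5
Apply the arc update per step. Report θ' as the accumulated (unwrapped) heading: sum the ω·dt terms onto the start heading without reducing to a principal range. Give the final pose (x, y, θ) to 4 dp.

(-0.6053, -1.5626, 0.0896)

step 1: θ'=0.3396 (R=-1.3333) → pose (-1.3870, -1.6856, 0.3396)
step 2: θ'=-0.5354 (R=-0.5714) → pose (-0.9051, -1.7330, -0.5354)
step 3: θ'=-0.1604 (R=-3.0000) → pose (-1.9565, -1.3517, -0.1604)
step 4: θ'=-0.2854 (R=-5.0000) → pose (-1.3474, -1.4897, -0.2854)
step 5: θ'=0.0896 (R=2.0000) → pose (-0.6053, -1.5626, 0.0896)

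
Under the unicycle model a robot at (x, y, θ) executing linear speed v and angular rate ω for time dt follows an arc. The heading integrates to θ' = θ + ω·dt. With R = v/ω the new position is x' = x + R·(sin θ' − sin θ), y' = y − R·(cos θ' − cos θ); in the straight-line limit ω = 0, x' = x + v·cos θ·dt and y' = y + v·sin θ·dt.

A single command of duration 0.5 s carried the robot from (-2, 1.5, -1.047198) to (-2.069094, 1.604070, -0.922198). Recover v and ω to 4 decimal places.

v = -0.2500, ω = 0.2500

Δθ = -0.922198 − -1.047198 = 0.125000
ω = Δθ/dt = 0.125000/0.5 = 0.2500
R = −Δy/(cos θ' − cos θ) = -1.0000
v = R·ω = -1.0000·0.2500 = -0.2500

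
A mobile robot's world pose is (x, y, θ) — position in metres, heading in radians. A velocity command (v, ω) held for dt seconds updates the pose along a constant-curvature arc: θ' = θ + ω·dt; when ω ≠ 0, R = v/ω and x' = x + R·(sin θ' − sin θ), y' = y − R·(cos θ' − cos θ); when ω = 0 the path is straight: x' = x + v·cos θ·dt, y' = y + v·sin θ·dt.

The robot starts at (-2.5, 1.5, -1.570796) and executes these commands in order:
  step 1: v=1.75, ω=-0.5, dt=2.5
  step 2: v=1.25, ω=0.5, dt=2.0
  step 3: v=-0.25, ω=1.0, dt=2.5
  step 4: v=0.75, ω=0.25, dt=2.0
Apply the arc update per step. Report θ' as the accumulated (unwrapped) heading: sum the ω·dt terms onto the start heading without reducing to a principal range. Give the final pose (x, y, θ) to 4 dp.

(-6.0412, -2.1298, 1.1792)

step 1: θ'=-2.8208 (R=-3.5000) → pose (-4.8964, -1.8214, -2.8208)
step 2: θ'=-1.8208 (R=2.5000) → pose (-6.5303, -3.5754, -1.8208)
step 3: θ'=0.6792 (R=-0.2500) → pose (-6.9296, -3.3190, 0.6792)
step 4: θ'=1.1792 (R=3.0000) → pose (-6.0412, -2.1298, 1.1792)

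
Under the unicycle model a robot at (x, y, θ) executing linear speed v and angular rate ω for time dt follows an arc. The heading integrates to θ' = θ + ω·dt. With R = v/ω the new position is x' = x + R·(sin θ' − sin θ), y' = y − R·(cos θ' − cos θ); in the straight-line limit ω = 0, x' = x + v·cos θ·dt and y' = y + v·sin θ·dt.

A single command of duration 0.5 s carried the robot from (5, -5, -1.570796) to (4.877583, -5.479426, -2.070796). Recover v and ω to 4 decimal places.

v = 1.0000, ω = -1.0000

Δθ = -2.070796 − -1.570796 = -0.500000
ω = Δθ/dt = -0.500000/0.5 = -1.0000
R = −Δy/(cos θ' − cos θ) = -1.0000
v = R·ω = -1.0000·-1.0000 = 1.0000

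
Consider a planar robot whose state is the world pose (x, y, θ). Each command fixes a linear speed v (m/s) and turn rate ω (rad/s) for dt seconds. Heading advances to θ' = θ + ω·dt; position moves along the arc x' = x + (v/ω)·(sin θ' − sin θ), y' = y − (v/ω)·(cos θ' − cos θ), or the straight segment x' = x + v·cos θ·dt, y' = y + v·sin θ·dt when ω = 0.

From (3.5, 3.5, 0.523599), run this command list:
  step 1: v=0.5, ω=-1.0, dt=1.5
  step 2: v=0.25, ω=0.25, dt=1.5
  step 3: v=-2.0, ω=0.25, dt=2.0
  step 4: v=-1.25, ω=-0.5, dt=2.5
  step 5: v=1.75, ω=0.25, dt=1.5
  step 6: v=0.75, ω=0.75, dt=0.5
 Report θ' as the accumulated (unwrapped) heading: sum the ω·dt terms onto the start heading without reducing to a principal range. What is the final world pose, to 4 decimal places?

step 1: θ'=-0.9764 (R=-0.5000) → pose (4.1642, 3.3470, -0.9764)
step 2: θ'=-0.6014 (R=1.0000) → pose (4.4269, 3.0825, -0.6014)
step 3: θ'=-0.1014 (R=-8.0000) → pose (0.7104, 4.4450, -0.1014)
step 4: θ'=-1.3514 (R=2.5000) → pose (-1.4766, 6.3881, -1.3514)
step 5: θ'=-0.9764 (R=7.0000) → pose (-0.4438, 3.9915, -0.9764)
step 6: θ'=-0.6014 (R=1.0000) → pose (-0.1812, 3.7270, -0.6014)

(-0.1812, 3.7270, -0.6014)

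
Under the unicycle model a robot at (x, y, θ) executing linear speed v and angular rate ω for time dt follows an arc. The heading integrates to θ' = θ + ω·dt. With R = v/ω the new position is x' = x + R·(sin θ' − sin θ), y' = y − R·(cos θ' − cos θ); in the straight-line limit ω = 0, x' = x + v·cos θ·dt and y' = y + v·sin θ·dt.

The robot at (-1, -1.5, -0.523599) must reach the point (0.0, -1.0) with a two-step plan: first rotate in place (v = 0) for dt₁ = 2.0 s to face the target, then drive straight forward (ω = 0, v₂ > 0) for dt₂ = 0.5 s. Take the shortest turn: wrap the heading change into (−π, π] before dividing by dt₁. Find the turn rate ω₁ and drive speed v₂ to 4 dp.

heading to target = atan2(-1−-1.5, 0−-1) = 0.4636
Δθ = wrap(0.4636 − -0.5236) = 0.9872; ω₁ = Δθ/dt₁ = 0.4936
distance = √((0−-1)² + (-1−-1.5)²) = 1.1180; v₂ = distance/dt₂ = 2.2361

ω₁ = 0.4936, v₂ = 2.2361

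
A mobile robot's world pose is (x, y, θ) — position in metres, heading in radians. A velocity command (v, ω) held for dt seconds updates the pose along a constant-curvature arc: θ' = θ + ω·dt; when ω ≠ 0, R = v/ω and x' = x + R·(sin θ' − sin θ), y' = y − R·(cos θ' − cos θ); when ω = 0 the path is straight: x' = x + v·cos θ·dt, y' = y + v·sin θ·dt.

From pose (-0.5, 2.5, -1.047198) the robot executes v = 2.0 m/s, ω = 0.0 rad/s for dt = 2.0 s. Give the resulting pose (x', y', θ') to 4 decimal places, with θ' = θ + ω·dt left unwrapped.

(1.5000, -0.9641, -1.0472)

θ' = -1.0472 + 0.0·2.0 = -1.0472
ω = 0 → straight: x' = -0.5 + 2.0·cos(-1.0472)·2.0 = 1.5000
y' = 2.5 + 2.0·sin(-1.0472)·2.0 = -0.9641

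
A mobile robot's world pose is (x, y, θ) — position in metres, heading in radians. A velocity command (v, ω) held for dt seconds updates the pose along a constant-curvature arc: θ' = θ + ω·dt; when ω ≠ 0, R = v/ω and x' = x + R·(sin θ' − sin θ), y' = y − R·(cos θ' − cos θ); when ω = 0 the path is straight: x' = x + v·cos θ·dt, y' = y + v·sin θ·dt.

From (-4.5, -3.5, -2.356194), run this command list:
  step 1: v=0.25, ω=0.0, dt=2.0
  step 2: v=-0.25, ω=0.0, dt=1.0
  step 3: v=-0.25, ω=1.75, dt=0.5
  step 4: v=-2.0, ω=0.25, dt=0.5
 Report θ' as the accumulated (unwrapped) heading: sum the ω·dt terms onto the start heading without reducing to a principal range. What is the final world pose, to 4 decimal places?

step 1: θ'=-2.3562 (straight) → pose (-4.8536, -3.8536, -2.3562)
step 2: θ'=-2.3562 (straight) → pose (-4.6768, -3.6768, -2.3562)
step 3: θ'=-1.4812 (R=-0.1429) → pose (-4.6355, -3.5630, -1.4812)
step 4: θ'=-1.3562 (R=-8.0000) → pose (-4.7869, -2.5752, -1.3562)

(-4.7869, -2.5752, -1.3562)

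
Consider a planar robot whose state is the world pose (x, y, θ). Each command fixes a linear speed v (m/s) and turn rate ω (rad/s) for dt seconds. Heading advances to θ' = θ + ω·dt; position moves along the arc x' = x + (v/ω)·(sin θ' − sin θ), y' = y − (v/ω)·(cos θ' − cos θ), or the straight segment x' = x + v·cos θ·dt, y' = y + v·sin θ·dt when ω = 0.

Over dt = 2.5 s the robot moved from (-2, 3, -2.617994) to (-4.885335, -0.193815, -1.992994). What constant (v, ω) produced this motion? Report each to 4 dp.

Δθ = -1.992994 − -2.617994 = 0.625000
ω = Δθ/dt = 0.625000/2.5 = 0.2500
R = −Δy/(cos θ' − cos θ) = 7.0000
v = R·ω = 7.0000·0.2500 = 1.7500

v = 1.7500, ω = 0.2500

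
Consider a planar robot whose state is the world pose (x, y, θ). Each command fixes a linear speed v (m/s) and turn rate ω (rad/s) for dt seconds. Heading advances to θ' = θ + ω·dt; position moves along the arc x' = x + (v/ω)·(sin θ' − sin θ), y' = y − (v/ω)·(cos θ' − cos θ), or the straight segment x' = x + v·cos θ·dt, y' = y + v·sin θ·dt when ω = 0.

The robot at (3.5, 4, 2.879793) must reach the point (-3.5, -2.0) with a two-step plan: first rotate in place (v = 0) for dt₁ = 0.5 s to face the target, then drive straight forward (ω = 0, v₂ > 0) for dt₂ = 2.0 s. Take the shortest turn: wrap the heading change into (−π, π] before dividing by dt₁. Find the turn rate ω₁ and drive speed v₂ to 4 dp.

ω₁ = 1.9409, v₂ = 4.6098

heading to target = atan2(-2−4, -3.5−3.5) = -2.4330
Δθ = wrap(-2.4330 − 2.8798) = 0.9704; ω₁ = Δθ/dt₁ = 1.9409
distance = √((-3.5−3.5)² + (-2−4)²) = 9.2195; v₂ = distance/dt₂ = 4.6098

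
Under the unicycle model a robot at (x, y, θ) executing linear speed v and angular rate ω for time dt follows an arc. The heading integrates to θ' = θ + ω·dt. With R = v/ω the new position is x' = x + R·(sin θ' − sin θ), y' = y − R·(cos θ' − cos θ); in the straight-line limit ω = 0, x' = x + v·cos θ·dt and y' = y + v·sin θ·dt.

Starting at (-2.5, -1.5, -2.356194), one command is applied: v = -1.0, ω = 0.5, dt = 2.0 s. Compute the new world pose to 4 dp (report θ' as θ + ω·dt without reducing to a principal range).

(-1.9601, 0.3401, -1.3562)

θ' = -2.3562 + 0.5·2.0 = -1.3562
R = v/ω = -1.0/0.5 = -2.0000
x' = -2.5 + -2.0000·(sin -1.3562 − sin -2.3562) = -1.9601
y' = -1.5 − -2.0000·(cos -1.3562 − cos -2.3562) = 0.3401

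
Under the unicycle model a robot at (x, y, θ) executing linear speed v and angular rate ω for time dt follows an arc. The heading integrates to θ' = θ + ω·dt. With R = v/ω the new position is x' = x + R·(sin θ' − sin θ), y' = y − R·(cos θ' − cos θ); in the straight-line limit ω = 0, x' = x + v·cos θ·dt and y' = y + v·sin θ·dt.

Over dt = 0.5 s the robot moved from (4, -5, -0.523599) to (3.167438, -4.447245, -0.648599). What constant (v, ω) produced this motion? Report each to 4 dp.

v = -2.0000, ω = -0.2500

Δθ = -0.648599 − -0.523599 = -0.125000
ω = Δθ/dt = -0.125000/0.5 = -0.2500
R = Δx/(sin θ' − sin θ) = 8.0000
v = R·ω = 8.0000·-0.2500 = -2.0000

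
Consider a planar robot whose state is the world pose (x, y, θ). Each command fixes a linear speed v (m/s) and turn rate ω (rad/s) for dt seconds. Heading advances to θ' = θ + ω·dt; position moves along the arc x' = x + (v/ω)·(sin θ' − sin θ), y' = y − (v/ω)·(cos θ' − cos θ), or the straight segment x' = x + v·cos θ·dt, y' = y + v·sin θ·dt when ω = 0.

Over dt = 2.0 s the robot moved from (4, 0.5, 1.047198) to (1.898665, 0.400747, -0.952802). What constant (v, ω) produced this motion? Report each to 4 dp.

v = -1.2500, ω = -1.0000

Δθ = -0.952802 − 1.047198 = -2.000000
ω = Δθ/dt = -2.000000/2.0 = -1.0000
R = Δx/(sin θ' − sin θ) = 1.2500
v = R·ω = 1.2500·-1.0000 = -1.2500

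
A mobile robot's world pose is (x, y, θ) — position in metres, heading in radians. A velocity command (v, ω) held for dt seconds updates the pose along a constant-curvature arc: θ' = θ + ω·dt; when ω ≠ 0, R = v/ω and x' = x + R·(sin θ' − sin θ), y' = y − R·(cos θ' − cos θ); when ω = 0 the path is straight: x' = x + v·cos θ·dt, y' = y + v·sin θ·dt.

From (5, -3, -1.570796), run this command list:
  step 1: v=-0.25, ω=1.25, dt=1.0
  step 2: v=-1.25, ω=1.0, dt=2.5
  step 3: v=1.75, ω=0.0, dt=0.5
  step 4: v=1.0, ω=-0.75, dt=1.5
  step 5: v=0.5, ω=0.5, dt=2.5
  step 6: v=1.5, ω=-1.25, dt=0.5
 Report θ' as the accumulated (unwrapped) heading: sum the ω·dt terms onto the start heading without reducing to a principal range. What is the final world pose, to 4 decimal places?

step 1: θ'=-0.3208 (R=-0.2000) → pose (4.8631, -2.8102, -0.3208)
step 2: θ'=2.1792 (R=-1.2500) → pose (3.4432, -4.7109, 2.1792)
step 3: θ'=2.1792 (straight) → pose (2.9431, -3.9929, 2.1792)
step 4: θ'=1.0542 (R=-1.3333) → pose (2.8778, -2.5723, 1.0542)
step 5: θ'=2.3042 (R=1.0000) → pose (2.7512, -1.4089, 2.3042)
step 6: θ'=1.6792 (R=-1.2000) → pose (2.4497, -0.7355, 1.6792)

(2.4497, -0.7355, 1.6792)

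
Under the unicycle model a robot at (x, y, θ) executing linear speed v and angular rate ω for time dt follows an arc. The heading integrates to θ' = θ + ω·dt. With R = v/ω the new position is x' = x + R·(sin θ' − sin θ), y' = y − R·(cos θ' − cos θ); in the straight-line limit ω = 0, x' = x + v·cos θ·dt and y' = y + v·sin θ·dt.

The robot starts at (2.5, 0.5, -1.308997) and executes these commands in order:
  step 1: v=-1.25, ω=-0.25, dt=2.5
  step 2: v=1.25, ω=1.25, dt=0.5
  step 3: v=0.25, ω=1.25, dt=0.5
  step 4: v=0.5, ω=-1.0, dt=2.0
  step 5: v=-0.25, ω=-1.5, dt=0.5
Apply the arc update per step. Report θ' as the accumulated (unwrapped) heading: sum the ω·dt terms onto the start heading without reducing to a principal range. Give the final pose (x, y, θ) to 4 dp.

(2.7181, 2.0271, -3.4340)

step 1: θ'=-1.9340 (R=5.0000) → pose (2.6558, 3.5704, -1.9340)
step 2: θ'=-1.3090 (R=1.0000) → pose (2.6246, 2.9563, -1.3090)
step 3: θ'=-0.6840 (R=0.2000) → pose (2.6915, 2.8531, -0.6840)
step 4: θ'=-2.6840 (R=-0.5000) → pose (2.5964, 2.0170, -2.6840)
step 5: θ'=-3.4340 (R=0.1667) → pose (2.7181, 2.0271, -3.4340)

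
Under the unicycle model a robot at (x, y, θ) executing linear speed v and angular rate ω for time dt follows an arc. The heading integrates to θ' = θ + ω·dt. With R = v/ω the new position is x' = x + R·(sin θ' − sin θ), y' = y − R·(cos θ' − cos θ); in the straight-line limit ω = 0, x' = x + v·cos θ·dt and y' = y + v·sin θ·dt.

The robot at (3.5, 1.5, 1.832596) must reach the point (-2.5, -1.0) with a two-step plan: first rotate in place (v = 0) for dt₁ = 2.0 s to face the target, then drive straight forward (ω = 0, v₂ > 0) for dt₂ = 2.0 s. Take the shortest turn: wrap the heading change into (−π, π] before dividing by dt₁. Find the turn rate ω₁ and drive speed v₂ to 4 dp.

heading to target = atan2(-1−1.5, -2.5−3.5) = -2.7468
Δθ = wrap(-2.7468 − 1.8326) = 1.7038; ω₁ = Δθ/dt₁ = 0.8519
distance = √((-2.5−3.5)² + (-1−1.5)²) = 6.5000; v₂ = distance/dt₂ = 3.2500

ω₁ = 0.8519, v₂ = 3.2500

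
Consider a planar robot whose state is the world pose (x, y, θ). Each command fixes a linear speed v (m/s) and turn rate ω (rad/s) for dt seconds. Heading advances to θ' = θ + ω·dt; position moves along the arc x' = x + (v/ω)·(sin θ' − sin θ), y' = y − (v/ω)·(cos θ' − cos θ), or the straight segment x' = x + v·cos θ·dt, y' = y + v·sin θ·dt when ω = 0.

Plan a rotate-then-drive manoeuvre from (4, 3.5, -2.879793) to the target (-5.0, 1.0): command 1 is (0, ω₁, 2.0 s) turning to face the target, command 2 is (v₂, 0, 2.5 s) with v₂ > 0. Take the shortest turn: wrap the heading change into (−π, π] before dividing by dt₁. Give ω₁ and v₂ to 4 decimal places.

ω₁ = 0.0046, v₂ = 3.7363

heading to target = atan2(1−3.5, -5−4) = -2.8706
Δθ = wrap(-2.8706 − -2.8798) = 0.0091; ω₁ = Δθ/dt₁ = 0.0046
distance = √((-5−4)² + (1−3.5)²) = 9.3408; v₂ = distance/dt₂ = 3.7363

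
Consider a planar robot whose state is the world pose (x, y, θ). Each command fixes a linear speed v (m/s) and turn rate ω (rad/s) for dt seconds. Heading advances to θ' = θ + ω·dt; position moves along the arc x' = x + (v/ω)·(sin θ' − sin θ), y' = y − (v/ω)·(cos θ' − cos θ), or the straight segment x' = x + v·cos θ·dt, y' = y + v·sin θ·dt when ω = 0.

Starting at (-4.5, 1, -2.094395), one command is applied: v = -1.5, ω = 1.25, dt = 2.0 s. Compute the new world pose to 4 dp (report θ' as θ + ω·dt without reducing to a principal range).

(-6.0127, 2.7026, 0.4056)

θ' = -2.0944 + 1.25·2.0 = 0.4056
R = v/ω = -1.5/1.25 = -1.2000
x' = -4.5 + -1.2000·(sin 0.4056 − sin -2.0944) = -6.0127
y' = 1 − -1.2000·(cos 0.4056 − cos -2.0944) = 2.7026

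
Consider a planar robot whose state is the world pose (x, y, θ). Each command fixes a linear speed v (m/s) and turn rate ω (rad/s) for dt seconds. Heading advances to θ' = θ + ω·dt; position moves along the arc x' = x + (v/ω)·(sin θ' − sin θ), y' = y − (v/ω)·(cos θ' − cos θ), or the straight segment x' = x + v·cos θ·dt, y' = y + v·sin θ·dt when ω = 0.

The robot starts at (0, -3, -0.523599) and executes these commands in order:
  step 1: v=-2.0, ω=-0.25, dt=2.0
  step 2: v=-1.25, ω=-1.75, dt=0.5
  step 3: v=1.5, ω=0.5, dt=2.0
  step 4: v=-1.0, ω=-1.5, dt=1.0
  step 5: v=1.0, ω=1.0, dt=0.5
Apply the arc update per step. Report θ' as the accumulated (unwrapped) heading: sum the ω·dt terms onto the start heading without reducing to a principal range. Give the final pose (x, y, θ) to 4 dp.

step 1: θ'=-1.0236 (R=8.0000) → pose (-2.8319, -0.2342, -1.0236)
step 2: θ'=-1.8986 (R=0.7143) → pose (-2.8981, 0.3674, -1.8986)
step 3: θ'=-0.8986 (R=3.0000) → pose (-2.4053, -2.4666, -0.8986)
step 4: θ'=-2.3986 (R=0.6667) → pose (-2.3346, -1.5605, -2.3986)
step 5: θ'=-1.8986 (R=1.0000) → pose (-2.6049, -1.9749, -1.8986)

(-2.6049, -1.9749, -1.8986)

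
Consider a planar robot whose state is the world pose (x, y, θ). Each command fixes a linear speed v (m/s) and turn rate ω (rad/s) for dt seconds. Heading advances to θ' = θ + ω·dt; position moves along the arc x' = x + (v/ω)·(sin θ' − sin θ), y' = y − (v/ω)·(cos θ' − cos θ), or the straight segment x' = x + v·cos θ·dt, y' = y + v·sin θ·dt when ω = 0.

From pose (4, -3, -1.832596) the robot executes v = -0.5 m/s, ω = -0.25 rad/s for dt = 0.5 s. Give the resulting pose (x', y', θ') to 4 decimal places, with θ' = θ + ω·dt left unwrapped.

θ' = -1.8326 + -0.25·0.5 = -1.9576
R = v/ω = -0.5/-0.25 = 2.0000
x' = 4 + 2.0000·(sin -1.9576 − sin -1.8326) = 4.0796
y' = -3 − 2.0000·(cos -1.9576 − cos -1.8326) = -2.7632

(4.0796, -2.7632, -1.9576)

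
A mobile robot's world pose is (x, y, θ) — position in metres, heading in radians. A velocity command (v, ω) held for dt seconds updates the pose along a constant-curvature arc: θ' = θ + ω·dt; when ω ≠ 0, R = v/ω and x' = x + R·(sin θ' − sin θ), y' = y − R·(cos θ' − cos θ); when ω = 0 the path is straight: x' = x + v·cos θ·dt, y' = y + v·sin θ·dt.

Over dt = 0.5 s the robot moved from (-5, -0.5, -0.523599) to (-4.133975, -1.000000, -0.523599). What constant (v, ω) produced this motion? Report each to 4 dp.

v = 2.0000, ω = 0.0000

Δθ = -0.523599 − -0.523599 = 0.000000
ω = Δθ/dt = 0.000000/0.5 = 0.0000
ω = 0 → v = (Δx·cos θ + Δy·sin θ)/dt = 2.0000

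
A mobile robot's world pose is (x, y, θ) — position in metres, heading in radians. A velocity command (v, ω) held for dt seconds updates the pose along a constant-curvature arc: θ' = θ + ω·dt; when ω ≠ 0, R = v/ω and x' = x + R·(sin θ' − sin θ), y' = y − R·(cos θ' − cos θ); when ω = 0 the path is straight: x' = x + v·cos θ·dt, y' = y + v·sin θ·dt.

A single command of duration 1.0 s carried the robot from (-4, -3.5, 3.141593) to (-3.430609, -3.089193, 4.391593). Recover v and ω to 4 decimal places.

v = -0.7500, ω = 1.2500

Δθ = 4.391593 − 3.141593 = 1.250000
ω = Δθ/dt = 1.250000/1.0 = 1.2500
R = Δx/(sin θ' − sin θ) = -0.6000
v = R·ω = -0.6000·1.2500 = -0.7500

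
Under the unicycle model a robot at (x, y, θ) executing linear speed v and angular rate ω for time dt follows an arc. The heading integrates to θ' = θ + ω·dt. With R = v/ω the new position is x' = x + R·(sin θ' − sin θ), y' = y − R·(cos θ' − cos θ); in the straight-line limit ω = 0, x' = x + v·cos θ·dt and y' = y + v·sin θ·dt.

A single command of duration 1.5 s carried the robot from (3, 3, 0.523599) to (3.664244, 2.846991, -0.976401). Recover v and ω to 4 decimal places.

v = 0.5000, ω = -1.0000

Δθ = -0.976401 − 0.523599 = -1.500000
ω = Δθ/dt = -1.500000/1.5 = -1.0000
R = Δx/(sin θ' − sin θ) = -0.5000
v = R·ω = -0.5000·-1.0000 = 0.5000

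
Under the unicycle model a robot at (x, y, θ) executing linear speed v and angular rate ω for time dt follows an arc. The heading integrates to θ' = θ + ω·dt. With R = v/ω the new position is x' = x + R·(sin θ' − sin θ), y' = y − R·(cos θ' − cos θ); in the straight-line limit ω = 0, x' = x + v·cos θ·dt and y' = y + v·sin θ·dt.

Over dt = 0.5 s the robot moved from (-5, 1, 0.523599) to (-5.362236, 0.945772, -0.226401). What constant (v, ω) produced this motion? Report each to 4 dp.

Δθ = -0.226401 − 0.523599 = -0.750000
ω = Δθ/dt = -0.750000/0.5 = -1.5000
R = Δx/(sin θ' − sin θ) = 0.5000
v = R·ω = 0.5000·-1.5000 = -0.7500

v = -0.7500, ω = -1.5000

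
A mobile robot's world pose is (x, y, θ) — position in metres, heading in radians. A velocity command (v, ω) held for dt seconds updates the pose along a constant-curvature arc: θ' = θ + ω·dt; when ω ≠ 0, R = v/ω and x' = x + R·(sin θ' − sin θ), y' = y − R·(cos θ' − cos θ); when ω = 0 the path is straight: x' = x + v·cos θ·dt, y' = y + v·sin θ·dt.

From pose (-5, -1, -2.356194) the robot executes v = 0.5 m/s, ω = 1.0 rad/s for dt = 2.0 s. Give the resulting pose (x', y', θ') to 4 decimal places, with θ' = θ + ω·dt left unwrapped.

θ' = -2.3562 + 1.0·2.0 = -0.3562
R = v/ω = 0.5/1.0 = 0.5000
x' = -5 + 0.5000·(sin -0.3562 − sin -2.3562) = -4.8208
y' = -1 − 0.5000·(cos -0.3562 − cos -2.3562) = -1.8222

(-4.8208, -1.8222, -0.3562)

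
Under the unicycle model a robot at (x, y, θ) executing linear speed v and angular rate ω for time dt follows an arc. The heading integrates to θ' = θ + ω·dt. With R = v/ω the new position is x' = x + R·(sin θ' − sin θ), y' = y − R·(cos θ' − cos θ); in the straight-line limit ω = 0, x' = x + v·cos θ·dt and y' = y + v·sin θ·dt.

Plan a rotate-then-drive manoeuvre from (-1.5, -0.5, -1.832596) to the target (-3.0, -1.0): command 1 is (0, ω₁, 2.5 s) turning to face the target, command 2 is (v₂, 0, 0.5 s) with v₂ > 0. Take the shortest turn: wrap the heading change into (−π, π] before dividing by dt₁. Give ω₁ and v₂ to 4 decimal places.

ω₁ = -0.3949, v₂ = 3.1623

heading to target = atan2(-1−-0.5, -3−-1.5) = -2.8198
Δθ = wrap(-2.8198 − -1.8326) = -0.9872; ω₁ = Δθ/dt₁ = -0.3949
distance = √((-3−-1.5)² + (-1−-0.5)²) = 1.5811; v₂ = distance/dt₂ = 3.1623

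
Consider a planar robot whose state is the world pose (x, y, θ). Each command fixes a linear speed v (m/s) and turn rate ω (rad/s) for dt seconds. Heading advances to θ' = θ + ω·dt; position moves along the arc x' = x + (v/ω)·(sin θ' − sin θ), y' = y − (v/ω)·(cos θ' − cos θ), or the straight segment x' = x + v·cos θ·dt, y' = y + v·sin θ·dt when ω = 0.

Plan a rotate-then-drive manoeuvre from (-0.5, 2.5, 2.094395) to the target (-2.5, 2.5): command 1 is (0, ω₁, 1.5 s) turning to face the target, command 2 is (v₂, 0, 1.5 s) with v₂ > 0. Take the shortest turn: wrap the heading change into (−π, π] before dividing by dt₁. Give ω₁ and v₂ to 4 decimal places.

ω₁ = 0.6981, v₂ = 1.3333

heading to target = atan2(2.5−2.5, -2.5−-0.5) = 3.1416
Δθ = wrap(3.1416 − 2.0944) = 1.0472; ω₁ = Δθ/dt₁ = 0.6981
distance = √((-2.5−-0.5)² + (2.5−2.5)²) = 2.0000; v₂ = distance/dt₂ = 1.3333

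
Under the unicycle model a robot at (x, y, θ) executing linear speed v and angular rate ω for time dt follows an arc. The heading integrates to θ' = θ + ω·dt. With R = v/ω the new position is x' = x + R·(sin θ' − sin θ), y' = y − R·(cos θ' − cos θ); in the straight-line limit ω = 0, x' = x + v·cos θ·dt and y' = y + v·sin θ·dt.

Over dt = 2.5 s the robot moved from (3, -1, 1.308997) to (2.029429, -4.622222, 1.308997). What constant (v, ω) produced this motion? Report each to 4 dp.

v = -1.5000, ω = 0.0000

Δθ = 1.308997 − 1.308997 = 0.000000
ω = Δθ/dt = 0.000000/2.5 = 0.0000
ω = 0 → v = (Δx·cos θ + Δy·sin θ)/dt = -1.5000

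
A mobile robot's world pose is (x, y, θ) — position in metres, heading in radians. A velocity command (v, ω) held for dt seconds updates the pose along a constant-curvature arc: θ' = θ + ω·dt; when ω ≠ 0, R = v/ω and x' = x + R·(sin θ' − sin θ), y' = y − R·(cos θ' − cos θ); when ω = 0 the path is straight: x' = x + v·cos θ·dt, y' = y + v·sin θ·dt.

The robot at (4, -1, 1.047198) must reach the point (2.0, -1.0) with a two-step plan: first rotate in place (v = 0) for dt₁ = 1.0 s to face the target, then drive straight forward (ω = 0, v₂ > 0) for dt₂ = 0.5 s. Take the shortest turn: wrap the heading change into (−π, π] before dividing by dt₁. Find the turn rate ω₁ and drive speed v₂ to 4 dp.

ω₁ = 2.0944, v₂ = 4.0000

heading to target = atan2(-1−-1, 2−4) = 3.1416
Δθ = wrap(3.1416 − 1.0472) = 2.0944; ω₁ = Δθ/dt₁ = 2.0944
distance = √((2−4)² + (-1−-1)²) = 2.0000; v₂ = distance/dt₂ = 4.0000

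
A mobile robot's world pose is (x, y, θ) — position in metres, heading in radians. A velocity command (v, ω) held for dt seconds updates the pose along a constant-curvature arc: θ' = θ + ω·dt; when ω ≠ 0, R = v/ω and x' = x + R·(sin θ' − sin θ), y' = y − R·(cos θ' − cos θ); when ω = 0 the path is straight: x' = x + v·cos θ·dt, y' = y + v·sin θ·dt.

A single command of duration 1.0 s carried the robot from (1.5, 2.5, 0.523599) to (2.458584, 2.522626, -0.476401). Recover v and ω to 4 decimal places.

v = 1.0000, ω = -1.0000

Δθ = -0.476401 − 0.523599 = -1.000000
ω = Δθ/dt = -1.000000/1.0 = -1.0000
R = Δx/(sin θ' − sin θ) = -1.0000
v = R·ω = -1.0000·-1.0000 = 1.0000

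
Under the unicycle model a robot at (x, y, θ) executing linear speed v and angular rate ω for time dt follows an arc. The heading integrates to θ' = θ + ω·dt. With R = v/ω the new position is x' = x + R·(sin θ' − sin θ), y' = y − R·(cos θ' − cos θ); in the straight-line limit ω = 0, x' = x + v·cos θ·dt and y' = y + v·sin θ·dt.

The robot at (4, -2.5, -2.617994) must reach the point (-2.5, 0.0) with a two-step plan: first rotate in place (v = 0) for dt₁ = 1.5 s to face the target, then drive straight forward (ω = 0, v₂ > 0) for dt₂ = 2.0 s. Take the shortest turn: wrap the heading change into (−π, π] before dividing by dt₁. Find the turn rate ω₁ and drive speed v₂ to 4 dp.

heading to target = atan2(0−-2.5, -2.5−4) = 2.7744
Δθ = wrap(2.7744 − -2.6180) = -0.8908; ω₁ = Δθ/dt₁ = -0.5938
distance = √((-2.5−4)² + (0−-2.5)²) = 6.9642; v₂ = distance/dt₂ = 3.4821

ω₁ = -0.5938, v₂ = 3.4821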